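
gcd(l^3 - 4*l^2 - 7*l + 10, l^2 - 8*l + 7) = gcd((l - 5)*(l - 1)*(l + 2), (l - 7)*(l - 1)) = l - 1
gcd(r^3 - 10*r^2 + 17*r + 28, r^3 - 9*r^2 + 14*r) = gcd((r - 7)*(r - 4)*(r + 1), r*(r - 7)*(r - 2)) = r - 7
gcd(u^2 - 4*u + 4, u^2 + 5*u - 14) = u - 2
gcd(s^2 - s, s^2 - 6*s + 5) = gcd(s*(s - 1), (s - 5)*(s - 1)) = s - 1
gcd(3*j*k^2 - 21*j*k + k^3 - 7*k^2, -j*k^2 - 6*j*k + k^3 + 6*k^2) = k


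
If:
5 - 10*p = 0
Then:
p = 1/2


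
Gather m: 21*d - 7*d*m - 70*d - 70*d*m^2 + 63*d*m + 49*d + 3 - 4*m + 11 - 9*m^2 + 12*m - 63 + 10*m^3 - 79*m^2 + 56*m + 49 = 10*m^3 + m^2*(-70*d - 88) + m*(56*d + 64)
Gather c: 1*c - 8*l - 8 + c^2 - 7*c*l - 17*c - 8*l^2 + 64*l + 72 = c^2 + c*(-7*l - 16) - 8*l^2 + 56*l + 64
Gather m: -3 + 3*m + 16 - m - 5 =2*m + 8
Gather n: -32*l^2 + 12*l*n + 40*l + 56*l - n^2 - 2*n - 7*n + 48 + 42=-32*l^2 + 96*l - n^2 + n*(12*l - 9) + 90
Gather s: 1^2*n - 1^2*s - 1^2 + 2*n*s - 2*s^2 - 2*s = n - 2*s^2 + s*(2*n - 3) - 1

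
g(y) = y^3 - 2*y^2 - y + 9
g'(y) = 3*y^2 - 4*y - 1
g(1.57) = 6.37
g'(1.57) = 0.11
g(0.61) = 7.87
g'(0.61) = -2.32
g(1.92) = 6.79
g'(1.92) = 2.38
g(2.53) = 9.86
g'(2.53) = 8.08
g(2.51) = 9.70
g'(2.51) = 7.86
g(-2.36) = -12.92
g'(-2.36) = 25.15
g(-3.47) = -53.39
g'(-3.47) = 49.00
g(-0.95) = 7.29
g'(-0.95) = 5.51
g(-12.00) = -1995.00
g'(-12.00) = 479.00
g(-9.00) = -873.00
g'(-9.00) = 278.00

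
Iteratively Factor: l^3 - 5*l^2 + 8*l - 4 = (l - 2)*(l^2 - 3*l + 2) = (l - 2)^2*(l - 1)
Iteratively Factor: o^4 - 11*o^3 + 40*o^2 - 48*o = (o - 4)*(o^3 - 7*o^2 + 12*o) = (o - 4)*(o - 3)*(o^2 - 4*o) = o*(o - 4)*(o - 3)*(o - 4)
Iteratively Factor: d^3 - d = (d + 1)*(d^2 - d) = d*(d + 1)*(d - 1)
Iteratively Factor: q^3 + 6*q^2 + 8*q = (q)*(q^2 + 6*q + 8) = q*(q + 4)*(q + 2)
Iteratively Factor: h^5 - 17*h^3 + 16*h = (h - 4)*(h^4 + 4*h^3 - h^2 - 4*h) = (h - 4)*(h + 1)*(h^3 + 3*h^2 - 4*h) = (h - 4)*(h - 1)*(h + 1)*(h^2 + 4*h) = (h - 4)*(h - 1)*(h + 1)*(h + 4)*(h)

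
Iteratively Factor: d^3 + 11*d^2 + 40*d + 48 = (d + 3)*(d^2 + 8*d + 16) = (d + 3)*(d + 4)*(d + 4)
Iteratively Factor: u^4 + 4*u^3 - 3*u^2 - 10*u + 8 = (u - 1)*(u^3 + 5*u^2 + 2*u - 8) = (u - 1)*(u + 2)*(u^2 + 3*u - 4) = (u - 1)^2*(u + 2)*(u + 4)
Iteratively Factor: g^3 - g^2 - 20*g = (g - 5)*(g^2 + 4*g) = (g - 5)*(g + 4)*(g)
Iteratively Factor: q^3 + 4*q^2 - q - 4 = (q + 4)*(q^2 - 1) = (q + 1)*(q + 4)*(q - 1)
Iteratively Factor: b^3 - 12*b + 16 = (b - 2)*(b^2 + 2*b - 8) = (b - 2)^2*(b + 4)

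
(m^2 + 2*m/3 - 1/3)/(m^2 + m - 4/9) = 3*(m + 1)/(3*m + 4)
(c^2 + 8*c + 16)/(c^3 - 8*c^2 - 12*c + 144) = (c + 4)/(c^2 - 12*c + 36)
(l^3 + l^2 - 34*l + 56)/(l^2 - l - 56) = (l^2 - 6*l + 8)/(l - 8)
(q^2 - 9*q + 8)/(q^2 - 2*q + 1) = (q - 8)/(q - 1)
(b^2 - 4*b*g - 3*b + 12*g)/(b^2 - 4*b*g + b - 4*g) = (b - 3)/(b + 1)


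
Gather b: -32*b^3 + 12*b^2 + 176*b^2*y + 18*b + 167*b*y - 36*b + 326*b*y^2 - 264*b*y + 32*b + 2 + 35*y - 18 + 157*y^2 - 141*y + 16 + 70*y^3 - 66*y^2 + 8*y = -32*b^3 + b^2*(176*y + 12) + b*(326*y^2 - 97*y + 14) + 70*y^3 + 91*y^2 - 98*y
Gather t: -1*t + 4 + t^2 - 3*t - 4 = t^2 - 4*t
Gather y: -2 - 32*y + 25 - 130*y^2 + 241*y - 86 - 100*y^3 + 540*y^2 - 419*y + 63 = -100*y^3 + 410*y^2 - 210*y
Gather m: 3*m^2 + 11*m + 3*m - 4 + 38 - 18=3*m^2 + 14*m + 16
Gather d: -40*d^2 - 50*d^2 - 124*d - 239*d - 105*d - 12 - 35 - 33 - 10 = -90*d^2 - 468*d - 90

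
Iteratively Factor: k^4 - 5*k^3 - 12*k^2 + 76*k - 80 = (k - 2)*(k^3 - 3*k^2 - 18*k + 40) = (k - 2)^2*(k^2 - k - 20) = (k - 2)^2*(k + 4)*(k - 5)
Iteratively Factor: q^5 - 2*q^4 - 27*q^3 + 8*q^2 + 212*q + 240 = (q + 3)*(q^4 - 5*q^3 - 12*q^2 + 44*q + 80) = (q + 2)*(q + 3)*(q^3 - 7*q^2 + 2*q + 40) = (q - 5)*(q + 2)*(q + 3)*(q^2 - 2*q - 8) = (q - 5)*(q - 4)*(q + 2)*(q + 3)*(q + 2)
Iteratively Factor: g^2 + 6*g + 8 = (g + 4)*(g + 2)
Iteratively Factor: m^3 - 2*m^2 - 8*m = (m + 2)*(m^2 - 4*m) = (m - 4)*(m + 2)*(m)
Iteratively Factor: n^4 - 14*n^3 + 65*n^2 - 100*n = (n - 4)*(n^3 - 10*n^2 + 25*n) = (n - 5)*(n - 4)*(n^2 - 5*n) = n*(n - 5)*(n - 4)*(n - 5)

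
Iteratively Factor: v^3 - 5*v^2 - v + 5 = (v - 1)*(v^2 - 4*v - 5) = (v - 1)*(v + 1)*(v - 5)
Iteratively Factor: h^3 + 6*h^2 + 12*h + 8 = (h + 2)*(h^2 + 4*h + 4) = (h + 2)^2*(h + 2)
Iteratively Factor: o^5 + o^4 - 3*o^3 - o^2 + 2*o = (o + 1)*(o^4 - 3*o^2 + 2*o) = (o - 1)*(o + 1)*(o^3 + o^2 - 2*o) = (o - 1)*(o + 1)*(o + 2)*(o^2 - o) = o*(o - 1)*(o + 1)*(o + 2)*(o - 1)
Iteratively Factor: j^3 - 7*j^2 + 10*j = (j)*(j^2 - 7*j + 10) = j*(j - 2)*(j - 5)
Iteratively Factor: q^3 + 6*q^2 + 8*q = (q + 4)*(q^2 + 2*q) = (q + 2)*(q + 4)*(q)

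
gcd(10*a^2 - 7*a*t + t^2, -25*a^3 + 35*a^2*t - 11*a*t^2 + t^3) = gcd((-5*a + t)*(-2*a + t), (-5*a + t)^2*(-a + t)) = -5*a + t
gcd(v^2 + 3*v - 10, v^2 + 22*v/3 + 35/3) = v + 5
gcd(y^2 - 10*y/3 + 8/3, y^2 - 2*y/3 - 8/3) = y - 2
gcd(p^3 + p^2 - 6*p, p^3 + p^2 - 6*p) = p^3 + p^2 - 6*p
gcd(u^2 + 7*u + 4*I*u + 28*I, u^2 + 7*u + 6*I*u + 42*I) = u + 7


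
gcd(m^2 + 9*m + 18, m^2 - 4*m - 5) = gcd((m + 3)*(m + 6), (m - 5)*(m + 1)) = 1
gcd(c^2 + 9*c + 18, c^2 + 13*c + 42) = c + 6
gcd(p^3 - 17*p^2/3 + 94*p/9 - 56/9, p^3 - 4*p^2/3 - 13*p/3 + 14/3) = p - 7/3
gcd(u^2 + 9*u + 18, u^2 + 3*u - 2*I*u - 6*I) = u + 3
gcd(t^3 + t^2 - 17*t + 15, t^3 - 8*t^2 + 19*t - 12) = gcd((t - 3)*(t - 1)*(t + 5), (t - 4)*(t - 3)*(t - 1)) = t^2 - 4*t + 3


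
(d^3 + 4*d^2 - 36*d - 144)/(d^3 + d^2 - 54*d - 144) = (d^2 - 2*d - 24)/(d^2 - 5*d - 24)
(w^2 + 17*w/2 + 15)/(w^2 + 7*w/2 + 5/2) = (w + 6)/(w + 1)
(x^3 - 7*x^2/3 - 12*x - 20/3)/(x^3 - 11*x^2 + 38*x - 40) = (3*x^2 + 8*x + 4)/(3*(x^2 - 6*x + 8))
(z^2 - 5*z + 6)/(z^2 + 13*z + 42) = (z^2 - 5*z + 6)/(z^2 + 13*z + 42)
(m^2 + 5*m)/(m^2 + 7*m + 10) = m/(m + 2)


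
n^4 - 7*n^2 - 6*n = n*(n - 3)*(n + 1)*(n + 2)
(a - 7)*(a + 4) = a^2 - 3*a - 28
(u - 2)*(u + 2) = u^2 - 4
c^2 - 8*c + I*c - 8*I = (c - 8)*(c + I)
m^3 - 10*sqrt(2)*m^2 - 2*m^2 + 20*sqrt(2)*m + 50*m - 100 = (m - 2)*(m - 5*sqrt(2))^2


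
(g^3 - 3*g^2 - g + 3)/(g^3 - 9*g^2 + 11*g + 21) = (g - 1)/(g - 7)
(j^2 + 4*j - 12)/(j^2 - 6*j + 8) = (j + 6)/(j - 4)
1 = 1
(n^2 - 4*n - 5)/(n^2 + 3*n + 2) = (n - 5)/(n + 2)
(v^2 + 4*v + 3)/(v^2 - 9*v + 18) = (v^2 + 4*v + 3)/(v^2 - 9*v + 18)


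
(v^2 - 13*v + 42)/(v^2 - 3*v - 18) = (v - 7)/(v + 3)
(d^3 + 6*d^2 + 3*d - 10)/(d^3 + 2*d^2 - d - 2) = (d + 5)/(d + 1)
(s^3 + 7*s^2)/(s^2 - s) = s*(s + 7)/(s - 1)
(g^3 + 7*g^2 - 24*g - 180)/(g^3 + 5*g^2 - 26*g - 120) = (g + 6)/(g + 4)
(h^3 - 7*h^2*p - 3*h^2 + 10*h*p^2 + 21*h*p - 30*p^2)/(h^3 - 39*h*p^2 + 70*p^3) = (h - 3)/(h + 7*p)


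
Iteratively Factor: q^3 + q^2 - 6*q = (q)*(q^2 + q - 6) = q*(q + 3)*(q - 2)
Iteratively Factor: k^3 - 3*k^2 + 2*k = (k - 1)*(k^2 - 2*k) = (k - 2)*(k - 1)*(k)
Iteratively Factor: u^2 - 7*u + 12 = (u - 3)*(u - 4)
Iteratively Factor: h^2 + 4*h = (h + 4)*(h)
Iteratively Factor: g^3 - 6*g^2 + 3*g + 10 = (g - 5)*(g^2 - g - 2) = (g - 5)*(g - 2)*(g + 1)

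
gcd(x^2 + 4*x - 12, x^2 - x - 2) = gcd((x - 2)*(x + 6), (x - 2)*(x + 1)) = x - 2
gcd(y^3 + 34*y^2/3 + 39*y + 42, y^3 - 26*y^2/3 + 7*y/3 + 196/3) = y + 7/3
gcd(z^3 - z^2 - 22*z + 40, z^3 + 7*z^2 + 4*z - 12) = 1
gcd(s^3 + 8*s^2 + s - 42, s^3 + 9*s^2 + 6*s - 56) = s^2 + 5*s - 14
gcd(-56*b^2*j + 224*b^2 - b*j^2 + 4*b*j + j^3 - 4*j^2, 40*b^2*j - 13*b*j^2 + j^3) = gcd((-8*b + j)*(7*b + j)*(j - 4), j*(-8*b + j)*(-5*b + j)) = 8*b - j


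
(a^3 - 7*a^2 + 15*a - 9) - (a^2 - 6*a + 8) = a^3 - 8*a^2 + 21*a - 17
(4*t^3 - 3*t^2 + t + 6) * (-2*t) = -8*t^4 + 6*t^3 - 2*t^2 - 12*t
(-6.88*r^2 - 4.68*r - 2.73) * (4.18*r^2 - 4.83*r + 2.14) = -28.7584*r^4 + 13.668*r^3 - 3.5302*r^2 + 3.1707*r - 5.8422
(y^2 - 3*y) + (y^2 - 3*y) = 2*y^2 - 6*y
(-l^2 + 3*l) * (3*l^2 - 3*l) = -3*l^4 + 12*l^3 - 9*l^2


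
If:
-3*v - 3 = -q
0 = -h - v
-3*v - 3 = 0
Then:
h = 1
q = 0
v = -1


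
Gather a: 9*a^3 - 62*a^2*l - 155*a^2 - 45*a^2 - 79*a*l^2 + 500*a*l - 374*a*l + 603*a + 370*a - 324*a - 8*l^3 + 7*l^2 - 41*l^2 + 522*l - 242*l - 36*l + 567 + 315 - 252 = 9*a^3 + a^2*(-62*l - 200) + a*(-79*l^2 + 126*l + 649) - 8*l^3 - 34*l^2 + 244*l + 630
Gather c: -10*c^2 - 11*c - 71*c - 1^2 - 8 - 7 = -10*c^2 - 82*c - 16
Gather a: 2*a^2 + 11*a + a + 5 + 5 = 2*a^2 + 12*a + 10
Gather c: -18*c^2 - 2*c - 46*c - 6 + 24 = -18*c^2 - 48*c + 18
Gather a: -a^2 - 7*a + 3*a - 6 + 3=-a^2 - 4*a - 3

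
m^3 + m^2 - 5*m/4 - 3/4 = (m - 1)*(m + 1/2)*(m + 3/2)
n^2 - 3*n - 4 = (n - 4)*(n + 1)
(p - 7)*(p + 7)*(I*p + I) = I*p^3 + I*p^2 - 49*I*p - 49*I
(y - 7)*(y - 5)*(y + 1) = y^3 - 11*y^2 + 23*y + 35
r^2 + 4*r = r*(r + 4)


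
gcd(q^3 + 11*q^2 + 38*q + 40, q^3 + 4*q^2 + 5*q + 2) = q + 2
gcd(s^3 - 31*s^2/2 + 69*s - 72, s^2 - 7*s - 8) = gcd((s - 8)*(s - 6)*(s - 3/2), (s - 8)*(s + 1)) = s - 8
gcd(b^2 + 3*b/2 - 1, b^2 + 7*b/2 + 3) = b + 2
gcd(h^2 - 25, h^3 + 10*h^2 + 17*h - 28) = 1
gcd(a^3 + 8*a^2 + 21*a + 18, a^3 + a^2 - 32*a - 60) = a + 2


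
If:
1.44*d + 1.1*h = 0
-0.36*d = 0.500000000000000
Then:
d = -1.39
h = 1.82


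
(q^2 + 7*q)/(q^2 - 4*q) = (q + 7)/(q - 4)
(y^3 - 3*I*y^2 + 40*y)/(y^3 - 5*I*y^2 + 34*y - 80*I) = y/(y - 2*I)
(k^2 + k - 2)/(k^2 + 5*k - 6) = (k + 2)/(k + 6)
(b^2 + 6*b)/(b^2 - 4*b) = (b + 6)/(b - 4)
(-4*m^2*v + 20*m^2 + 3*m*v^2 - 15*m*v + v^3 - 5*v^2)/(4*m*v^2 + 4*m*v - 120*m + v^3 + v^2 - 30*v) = (-m + v)/(v + 6)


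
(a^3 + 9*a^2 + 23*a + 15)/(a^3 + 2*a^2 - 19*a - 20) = (a + 3)/(a - 4)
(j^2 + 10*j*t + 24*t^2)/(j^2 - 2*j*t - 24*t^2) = (-j - 6*t)/(-j + 6*t)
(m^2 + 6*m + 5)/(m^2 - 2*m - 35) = (m + 1)/(m - 7)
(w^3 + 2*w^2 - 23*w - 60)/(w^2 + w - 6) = (w^2 - w - 20)/(w - 2)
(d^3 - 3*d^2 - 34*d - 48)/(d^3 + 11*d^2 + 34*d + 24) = (d^3 - 3*d^2 - 34*d - 48)/(d^3 + 11*d^2 + 34*d + 24)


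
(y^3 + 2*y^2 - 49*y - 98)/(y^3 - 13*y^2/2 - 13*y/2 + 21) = 2*(y + 7)/(2*y - 3)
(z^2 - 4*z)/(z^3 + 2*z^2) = (z - 4)/(z*(z + 2))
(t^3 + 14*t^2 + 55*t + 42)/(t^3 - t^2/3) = 3*(t^3 + 14*t^2 + 55*t + 42)/(t^2*(3*t - 1))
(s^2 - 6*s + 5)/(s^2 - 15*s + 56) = (s^2 - 6*s + 5)/(s^2 - 15*s + 56)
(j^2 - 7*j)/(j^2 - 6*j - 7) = j/(j + 1)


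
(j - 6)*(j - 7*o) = j^2 - 7*j*o - 6*j + 42*o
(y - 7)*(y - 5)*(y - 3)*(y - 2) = y^4 - 17*y^3 + 101*y^2 - 247*y + 210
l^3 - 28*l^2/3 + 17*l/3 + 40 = (l - 8)*(l - 3)*(l + 5/3)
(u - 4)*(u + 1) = u^2 - 3*u - 4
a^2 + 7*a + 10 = (a + 2)*(a + 5)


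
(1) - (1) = 0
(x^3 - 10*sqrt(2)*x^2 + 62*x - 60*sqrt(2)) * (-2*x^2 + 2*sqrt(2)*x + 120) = -2*x^5 + 22*sqrt(2)*x^4 - 44*x^3 - 956*sqrt(2)*x^2 + 7200*x - 7200*sqrt(2)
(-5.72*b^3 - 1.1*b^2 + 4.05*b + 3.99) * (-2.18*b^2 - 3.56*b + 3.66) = 12.4696*b^5 + 22.7612*b^4 - 25.8482*b^3 - 27.1422*b^2 + 0.618599999999999*b + 14.6034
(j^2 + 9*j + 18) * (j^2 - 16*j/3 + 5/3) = j^4 + 11*j^3/3 - 85*j^2/3 - 81*j + 30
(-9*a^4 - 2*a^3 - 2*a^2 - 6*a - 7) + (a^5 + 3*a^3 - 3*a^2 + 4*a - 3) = a^5 - 9*a^4 + a^3 - 5*a^2 - 2*a - 10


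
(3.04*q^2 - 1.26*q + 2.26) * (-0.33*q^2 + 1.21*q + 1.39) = -1.0032*q^4 + 4.0942*q^3 + 1.9552*q^2 + 0.9832*q + 3.1414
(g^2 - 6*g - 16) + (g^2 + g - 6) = 2*g^2 - 5*g - 22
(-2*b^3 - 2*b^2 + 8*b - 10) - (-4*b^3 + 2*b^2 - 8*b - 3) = 2*b^3 - 4*b^2 + 16*b - 7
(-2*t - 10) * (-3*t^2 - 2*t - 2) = 6*t^3 + 34*t^2 + 24*t + 20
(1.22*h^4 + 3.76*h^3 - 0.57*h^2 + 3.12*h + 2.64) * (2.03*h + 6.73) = 2.4766*h^5 + 15.8434*h^4 + 24.1477*h^3 + 2.4975*h^2 + 26.3568*h + 17.7672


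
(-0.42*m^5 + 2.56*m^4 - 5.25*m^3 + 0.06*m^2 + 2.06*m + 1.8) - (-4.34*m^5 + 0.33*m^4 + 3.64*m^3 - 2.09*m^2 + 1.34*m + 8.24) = 3.92*m^5 + 2.23*m^4 - 8.89*m^3 + 2.15*m^2 + 0.72*m - 6.44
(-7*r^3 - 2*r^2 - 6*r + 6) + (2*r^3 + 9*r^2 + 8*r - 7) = -5*r^3 + 7*r^2 + 2*r - 1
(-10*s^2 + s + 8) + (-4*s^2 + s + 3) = -14*s^2 + 2*s + 11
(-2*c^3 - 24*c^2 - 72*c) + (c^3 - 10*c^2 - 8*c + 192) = -c^3 - 34*c^2 - 80*c + 192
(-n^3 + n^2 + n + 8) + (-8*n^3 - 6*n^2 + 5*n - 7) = -9*n^3 - 5*n^2 + 6*n + 1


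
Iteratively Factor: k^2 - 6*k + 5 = (k - 5)*(k - 1)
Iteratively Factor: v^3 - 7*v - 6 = (v + 1)*(v^2 - v - 6) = (v + 1)*(v + 2)*(v - 3)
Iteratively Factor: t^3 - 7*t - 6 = (t - 3)*(t^2 + 3*t + 2) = (t - 3)*(t + 1)*(t + 2)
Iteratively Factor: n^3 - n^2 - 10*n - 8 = (n + 1)*(n^2 - 2*n - 8) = (n - 4)*(n + 1)*(n + 2)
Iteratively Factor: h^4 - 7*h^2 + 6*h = (h - 1)*(h^3 + h^2 - 6*h) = (h - 1)*(h + 3)*(h^2 - 2*h) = (h - 2)*(h - 1)*(h + 3)*(h)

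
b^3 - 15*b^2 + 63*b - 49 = (b - 7)^2*(b - 1)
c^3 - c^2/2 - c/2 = c*(c - 1)*(c + 1/2)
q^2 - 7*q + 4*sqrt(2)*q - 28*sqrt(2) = (q - 7)*(q + 4*sqrt(2))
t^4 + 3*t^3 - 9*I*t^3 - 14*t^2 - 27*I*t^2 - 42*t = t*(t + 3)*(t - 7*I)*(t - 2*I)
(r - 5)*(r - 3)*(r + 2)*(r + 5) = r^4 - r^3 - 31*r^2 + 25*r + 150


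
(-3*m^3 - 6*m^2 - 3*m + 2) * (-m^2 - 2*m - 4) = 3*m^5 + 12*m^4 + 27*m^3 + 28*m^2 + 8*m - 8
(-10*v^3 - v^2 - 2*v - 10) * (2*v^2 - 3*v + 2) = -20*v^5 + 28*v^4 - 21*v^3 - 16*v^2 + 26*v - 20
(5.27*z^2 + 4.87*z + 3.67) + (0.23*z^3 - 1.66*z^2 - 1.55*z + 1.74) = 0.23*z^3 + 3.61*z^2 + 3.32*z + 5.41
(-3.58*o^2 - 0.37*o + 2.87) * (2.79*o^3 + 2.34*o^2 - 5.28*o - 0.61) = -9.9882*o^5 - 9.4095*o^4 + 26.0439*o^3 + 10.8532*o^2 - 14.9279*o - 1.7507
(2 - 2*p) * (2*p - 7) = -4*p^2 + 18*p - 14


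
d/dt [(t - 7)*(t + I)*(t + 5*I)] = 3*t^2 + t*(-14 + 12*I) - 5 - 42*I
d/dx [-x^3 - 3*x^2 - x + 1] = -3*x^2 - 6*x - 1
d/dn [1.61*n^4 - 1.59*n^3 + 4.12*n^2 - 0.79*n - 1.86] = 6.44*n^3 - 4.77*n^2 + 8.24*n - 0.79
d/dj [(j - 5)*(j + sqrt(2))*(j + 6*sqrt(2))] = 3*j^2 - 10*j + 14*sqrt(2)*j - 35*sqrt(2) + 12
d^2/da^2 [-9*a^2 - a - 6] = -18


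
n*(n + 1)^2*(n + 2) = n^4 + 4*n^3 + 5*n^2 + 2*n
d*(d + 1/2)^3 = d^4 + 3*d^3/2 + 3*d^2/4 + d/8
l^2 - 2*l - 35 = (l - 7)*(l + 5)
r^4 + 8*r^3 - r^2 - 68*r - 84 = (r - 3)*(r + 2)^2*(r + 7)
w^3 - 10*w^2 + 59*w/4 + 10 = (w - 8)*(w - 5/2)*(w + 1/2)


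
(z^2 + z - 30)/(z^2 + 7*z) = (z^2 + z - 30)/(z*(z + 7))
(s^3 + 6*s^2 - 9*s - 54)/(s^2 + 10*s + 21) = (s^2 + 3*s - 18)/(s + 7)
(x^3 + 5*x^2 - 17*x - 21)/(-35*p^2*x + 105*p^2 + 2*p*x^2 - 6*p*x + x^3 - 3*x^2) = (x^2 + 8*x + 7)/(-35*p^2 + 2*p*x + x^2)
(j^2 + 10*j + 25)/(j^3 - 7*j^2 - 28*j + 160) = (j + 5)/(j^2 - 12*j + 32)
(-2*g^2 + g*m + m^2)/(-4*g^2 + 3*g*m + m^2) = (2*g + m)/(4*g + m)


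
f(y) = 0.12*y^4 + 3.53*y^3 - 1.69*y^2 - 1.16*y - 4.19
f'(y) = 0.48*y^3 + 10.59*y^2 - 3.38*y - 1.16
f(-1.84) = -28.39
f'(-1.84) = 37.92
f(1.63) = 5.56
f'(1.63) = 23.55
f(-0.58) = -4.76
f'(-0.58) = 4.27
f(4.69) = 375.42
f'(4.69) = 265.44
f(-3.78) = -190.11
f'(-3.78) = 137.01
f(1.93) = 14.32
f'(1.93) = 35.21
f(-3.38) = -140.22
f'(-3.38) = 112.71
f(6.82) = 1288.67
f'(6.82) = 620.62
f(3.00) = 82.15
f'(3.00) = 96.97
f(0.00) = -4.19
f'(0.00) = -1.16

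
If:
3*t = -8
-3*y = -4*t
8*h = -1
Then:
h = -1/8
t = -8/3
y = -32/9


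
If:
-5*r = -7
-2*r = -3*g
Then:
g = 14/15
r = 7/5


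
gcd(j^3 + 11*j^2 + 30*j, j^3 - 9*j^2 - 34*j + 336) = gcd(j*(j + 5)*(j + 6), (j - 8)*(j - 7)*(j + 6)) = j + 6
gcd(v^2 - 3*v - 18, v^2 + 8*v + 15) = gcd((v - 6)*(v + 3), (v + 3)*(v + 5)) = v + 3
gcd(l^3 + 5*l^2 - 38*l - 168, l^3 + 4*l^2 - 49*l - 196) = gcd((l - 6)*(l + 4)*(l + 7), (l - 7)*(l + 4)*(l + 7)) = l^2 + 11*l + 28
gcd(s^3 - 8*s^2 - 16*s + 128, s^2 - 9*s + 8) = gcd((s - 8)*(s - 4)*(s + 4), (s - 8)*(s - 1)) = s - 8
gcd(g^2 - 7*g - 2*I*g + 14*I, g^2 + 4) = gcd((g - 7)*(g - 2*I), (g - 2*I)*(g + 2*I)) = g - 2*I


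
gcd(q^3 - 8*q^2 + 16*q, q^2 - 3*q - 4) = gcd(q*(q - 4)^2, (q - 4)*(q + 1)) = q - 4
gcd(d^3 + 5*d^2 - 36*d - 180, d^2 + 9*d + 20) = d + 5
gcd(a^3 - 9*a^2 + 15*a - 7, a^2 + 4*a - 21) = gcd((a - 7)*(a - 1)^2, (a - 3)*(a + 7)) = 1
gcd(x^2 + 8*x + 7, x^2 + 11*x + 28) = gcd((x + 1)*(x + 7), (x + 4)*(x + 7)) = x + 7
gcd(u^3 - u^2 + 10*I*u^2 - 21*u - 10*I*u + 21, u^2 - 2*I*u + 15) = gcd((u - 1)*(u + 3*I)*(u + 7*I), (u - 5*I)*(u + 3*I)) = u + 3*I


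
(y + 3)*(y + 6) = y^2 + 9*y + 18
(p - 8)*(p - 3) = p^2 - 11*p + 24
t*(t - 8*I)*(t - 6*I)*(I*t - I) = I*t^4 + 14*t^3 - I*t^3 - 14*t^2 - 48*I*t^2 + 48*I*t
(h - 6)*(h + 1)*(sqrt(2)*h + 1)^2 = 2*h^4 - 10*h^3 + 2*sqrt(2)*h^3 - 10*sqrt(2)*h^2 - 11*h^2 - 12*sqrt(2)*h - 5*h - 6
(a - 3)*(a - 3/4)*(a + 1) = a^3 - 11*a^2/4 - 3*a/2 + 9/4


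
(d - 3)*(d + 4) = d^2 + d - 12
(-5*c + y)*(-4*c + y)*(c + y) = 20*c^3 + 11*c^2*y - 8*c*y^2 + y^3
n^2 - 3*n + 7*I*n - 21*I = (n - 3)*(n + 7*I)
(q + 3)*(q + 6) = q^2 + 9*q + 18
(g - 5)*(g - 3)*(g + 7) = g^3 - g^2 - 41*g + 105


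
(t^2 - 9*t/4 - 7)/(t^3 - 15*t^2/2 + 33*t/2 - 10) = (4*t + 7)/(2*(2*t^2 - 7*t + 5))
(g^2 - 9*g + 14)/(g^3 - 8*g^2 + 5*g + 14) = 1/(g + 1)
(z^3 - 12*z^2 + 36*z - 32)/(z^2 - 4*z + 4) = z - 8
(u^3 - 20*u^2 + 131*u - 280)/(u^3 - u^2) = (u^3 - 20*u^2 + 131*u - 280)/(u^2*(u - 1))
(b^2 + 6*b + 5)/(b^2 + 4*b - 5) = (b + 1)/(b - 1)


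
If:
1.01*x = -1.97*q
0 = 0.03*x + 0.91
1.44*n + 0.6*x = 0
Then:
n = 12.64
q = 15.55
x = -30.33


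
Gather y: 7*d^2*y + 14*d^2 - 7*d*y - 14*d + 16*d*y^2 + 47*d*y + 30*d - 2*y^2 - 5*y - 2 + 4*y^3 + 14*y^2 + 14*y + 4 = 14*d^2 + 16*d + 4*y^3 + y^2*(16*d + 12) + y*(7*d^2 + 40*d + 9) + 2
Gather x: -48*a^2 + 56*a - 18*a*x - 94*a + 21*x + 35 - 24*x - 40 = -48*a^2 - 38*a + x*(-18*a - 3) - 5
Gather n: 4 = 4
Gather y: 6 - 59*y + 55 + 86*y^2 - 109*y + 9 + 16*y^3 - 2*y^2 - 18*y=16*y^3 + 84*y^2 - 186*y + 70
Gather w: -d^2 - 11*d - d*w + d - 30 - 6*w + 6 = -d^2 - 10*d + w*(-d - 6) - 24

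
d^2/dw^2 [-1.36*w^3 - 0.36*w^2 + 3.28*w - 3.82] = -8.16*w - 0.72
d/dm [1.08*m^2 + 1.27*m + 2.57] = 2.16*m + 1.27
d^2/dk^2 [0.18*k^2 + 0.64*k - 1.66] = 0.360000000000000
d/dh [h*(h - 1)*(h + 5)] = 3*h^2 + 8*h - 5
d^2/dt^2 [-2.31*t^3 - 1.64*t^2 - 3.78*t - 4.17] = -13.86*t - 3.28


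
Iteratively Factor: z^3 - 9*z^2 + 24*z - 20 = (z - 5)*(z^2 - 4*z + 4) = (z - 5)*(z - 2)*(z - 2)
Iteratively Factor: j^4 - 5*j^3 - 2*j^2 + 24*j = (j - 4)*(j^3 - j^2 - 6*j) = (j - 4)*(j + 2)*(j^2 - 3*j) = j*(j - 4)*(j + 2)*(j - 3)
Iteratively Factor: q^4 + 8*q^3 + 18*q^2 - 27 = (q + 3)*(q^3 + 5*q^2 + 3*q - 9) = (q + 3)^2*(q^2 + 2*q - 3) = (q - 1)*(q + 3)^2*(q + 3)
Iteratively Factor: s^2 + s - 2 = (s + 2)*(s - 1)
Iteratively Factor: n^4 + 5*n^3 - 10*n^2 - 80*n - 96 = (n + 3)*(n^3 + 2*n^2 - 16*n - 32) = (n + 2)*(n + 3)*(n^2 - 16) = (n - 4)*(n + 2)*(n + 3)*(n + 4)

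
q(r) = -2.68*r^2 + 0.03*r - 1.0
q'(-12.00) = 64.35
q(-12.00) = -387.28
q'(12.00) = -64.29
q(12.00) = -386.56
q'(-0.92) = 4.96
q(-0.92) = -3.30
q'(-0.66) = 3.57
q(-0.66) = -2.19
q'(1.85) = -9.89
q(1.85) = -10.12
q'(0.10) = -0.51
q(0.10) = -1.02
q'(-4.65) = 24.95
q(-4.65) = -59.09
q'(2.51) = -13.42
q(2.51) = -17.81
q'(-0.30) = 1.64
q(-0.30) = -1.25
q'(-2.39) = 12.84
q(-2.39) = -16.38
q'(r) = 0.03 - 5.36*r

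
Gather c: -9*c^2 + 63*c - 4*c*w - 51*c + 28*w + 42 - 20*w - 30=-9*c^2 + c*(12 - 4*w) + 8*w + 12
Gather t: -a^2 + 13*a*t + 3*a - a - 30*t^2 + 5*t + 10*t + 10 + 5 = -a^2 + 2*a - 30*t^2 + t*(13*a + 15) + 15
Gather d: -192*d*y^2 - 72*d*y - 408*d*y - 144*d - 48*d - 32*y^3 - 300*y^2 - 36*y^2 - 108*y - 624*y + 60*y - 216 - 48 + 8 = d*(-192*y^2 - 480*y - 192) - 32*y^3 - 336*y^2 - 672*y - 256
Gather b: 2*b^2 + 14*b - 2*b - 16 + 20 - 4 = 2*b^2 + 12*b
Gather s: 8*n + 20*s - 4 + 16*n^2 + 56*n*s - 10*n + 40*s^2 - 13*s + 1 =16*n^2 - 2*n + 40*s^2 + s*(56*n + 7) - 3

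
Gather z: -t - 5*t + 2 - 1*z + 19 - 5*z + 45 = -6*t - 6*z + 66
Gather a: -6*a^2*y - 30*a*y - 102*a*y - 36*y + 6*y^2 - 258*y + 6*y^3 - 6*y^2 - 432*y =-6*a^2*y - 132*a*y + 6*y^3 - 726*y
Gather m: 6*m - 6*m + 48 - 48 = 0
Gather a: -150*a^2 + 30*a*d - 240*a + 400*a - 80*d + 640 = -150*a^2 + a*(30*d + 160) - 80*d + 640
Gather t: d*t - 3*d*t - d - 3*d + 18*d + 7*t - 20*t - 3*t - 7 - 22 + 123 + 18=14*d + t*(-2*d - 16) + 112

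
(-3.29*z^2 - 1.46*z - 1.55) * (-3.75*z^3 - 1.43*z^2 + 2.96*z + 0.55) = 12.3375*z^5 + 10.1797*z^4 - 1.8381*z^3 - 3.9146*z^2 - 5.391*z - 0.8525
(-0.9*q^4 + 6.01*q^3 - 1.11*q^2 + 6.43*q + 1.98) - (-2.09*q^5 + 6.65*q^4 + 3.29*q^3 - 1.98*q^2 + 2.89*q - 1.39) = 2.09*q^5 - 7.55*q^4 + 2.72*q^3 + 0.87*q^2 + 3.54*q + 3.37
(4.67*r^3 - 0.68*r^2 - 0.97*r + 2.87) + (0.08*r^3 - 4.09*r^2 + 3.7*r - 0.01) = 4.75*r^3 - 4.77*r^2 + 2.73*r + 2.86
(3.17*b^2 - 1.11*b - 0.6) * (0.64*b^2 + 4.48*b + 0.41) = 2.0288*b^4 + 13.4912*b^3 - 4.0571*b^2 - 3.1431*b - 0.246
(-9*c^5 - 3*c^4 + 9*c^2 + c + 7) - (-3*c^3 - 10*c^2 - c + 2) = -9*c^5 - 3*c^4 + 3*c^3 + 19*c^2 + 2*c + 5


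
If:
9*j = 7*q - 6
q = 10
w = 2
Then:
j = 64/9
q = 10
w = 2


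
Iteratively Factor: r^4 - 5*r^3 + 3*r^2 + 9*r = (r - 3)*(r^3 - 2*r^2 - 3*r) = r*(r - 3)*(r^2 - 2*r - 3) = r*(r - 3)*(r + 1)*(r - 3)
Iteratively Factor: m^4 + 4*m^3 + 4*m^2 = (m + 2)*(m^3 + 2*m^2) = (m + 2)^2*(m^2) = m*(m + 2)^2*(m)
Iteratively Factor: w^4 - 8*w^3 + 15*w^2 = (w - 5)*(w^3 - 3*w^2) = w*(w - 5)*(w^2 - 3*w) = w^2*(w - 5)*(w - 3)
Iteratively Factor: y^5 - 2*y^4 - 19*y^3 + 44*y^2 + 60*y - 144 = (y - 3)*(y^4 + y^3 - 16*y^2 - 4*y + 48) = (y - 3)*(y + 4)*(y^3 - 3*y^2 - 4*y + 12) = (y - 3)*(y + 2)*(y + 4)*(y^2 - 5*y + 6) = (y - 3)^2*(y + 2)*(y + 4)*(y - 2)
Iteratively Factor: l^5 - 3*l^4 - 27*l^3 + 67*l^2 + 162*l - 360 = (l + 3)*(l^4 - 6*l^3 - 9*l^2 + 94*l - 120) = (l - 5)*(l + 3)*(l^3 - l^2 - 14*l + 24) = (l - 5)*(l - 2)*(l + 3)*(l^2 + l - 12) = (l - 5)*(l - 2)*(l + 3)*(l + 4)*(l - 3)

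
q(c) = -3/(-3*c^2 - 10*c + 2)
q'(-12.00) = 0.00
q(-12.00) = 0.01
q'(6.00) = -0.00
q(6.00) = 0.02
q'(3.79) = -0.02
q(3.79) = 0.04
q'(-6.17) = 0.03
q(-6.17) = 0.06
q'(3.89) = -0.01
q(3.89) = 0.04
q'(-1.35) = -0.06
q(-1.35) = -0.30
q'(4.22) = -0.01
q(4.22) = 0.03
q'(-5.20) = 0.09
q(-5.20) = 0.11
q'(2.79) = -0.03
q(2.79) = 0.06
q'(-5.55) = 0.06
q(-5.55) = 0.09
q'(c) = -3*(6*c + 10)/(-3*c^2 - 10*c + 2)^2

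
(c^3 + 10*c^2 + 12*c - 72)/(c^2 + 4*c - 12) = c + 6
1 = 1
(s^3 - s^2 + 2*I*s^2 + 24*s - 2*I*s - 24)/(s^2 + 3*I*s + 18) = (s^2 - s*(1 + 4*I) + 4*I)/(s - 3*I)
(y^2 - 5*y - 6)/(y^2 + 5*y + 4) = (y - 6)/(y + 4)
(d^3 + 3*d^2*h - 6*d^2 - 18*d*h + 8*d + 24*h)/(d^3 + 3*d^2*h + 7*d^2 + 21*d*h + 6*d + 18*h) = (d^2 - 6*d + 8)/(d^2 + 7*d + 6)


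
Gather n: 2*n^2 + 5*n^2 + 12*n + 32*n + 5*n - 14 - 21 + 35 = 7*n^2 + 49*n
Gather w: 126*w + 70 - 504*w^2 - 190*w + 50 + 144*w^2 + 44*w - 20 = -360*w^2 - 20*w + 100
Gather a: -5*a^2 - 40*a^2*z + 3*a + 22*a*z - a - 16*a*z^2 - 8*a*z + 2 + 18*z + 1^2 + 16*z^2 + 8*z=a^2*(-40*z - 5) + a*(-16*z^2 + 14*z + 2) + 16*z^2 + 26*z + 3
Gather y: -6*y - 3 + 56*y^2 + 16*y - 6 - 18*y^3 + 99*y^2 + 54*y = -18*y^3 + 155*y^2 + 64*y - 9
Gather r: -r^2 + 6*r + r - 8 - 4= -r^2 + 7*r - 12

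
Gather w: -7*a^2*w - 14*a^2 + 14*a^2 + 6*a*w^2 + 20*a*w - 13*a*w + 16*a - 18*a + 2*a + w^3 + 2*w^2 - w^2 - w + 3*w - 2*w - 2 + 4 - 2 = w^3 + w^2*(6*a + 1) + w*(-7*a^2 + 7*a)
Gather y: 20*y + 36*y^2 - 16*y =36*y^2 + 4*y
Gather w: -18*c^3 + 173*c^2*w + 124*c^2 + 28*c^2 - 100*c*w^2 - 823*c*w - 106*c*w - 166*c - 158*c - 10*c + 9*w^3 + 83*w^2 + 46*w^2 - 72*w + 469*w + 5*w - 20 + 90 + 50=-18*c^3 + 152*c^2 - 334*c + 9*w^3 + w^2*(129 - 100*c) + w*(173*c^2 - 929*c + 402) + 120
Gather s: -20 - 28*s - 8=-28*s - 28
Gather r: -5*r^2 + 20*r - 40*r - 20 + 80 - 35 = -5*r^2 - 20*r + 25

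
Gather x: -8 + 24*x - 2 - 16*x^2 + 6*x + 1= -16*x^2 + 30*x - 9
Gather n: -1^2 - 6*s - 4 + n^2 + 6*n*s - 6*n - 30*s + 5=n^2 + n*(6*s - 6) - 36*s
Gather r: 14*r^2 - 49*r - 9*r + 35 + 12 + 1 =14*r^2 - 58*r + 48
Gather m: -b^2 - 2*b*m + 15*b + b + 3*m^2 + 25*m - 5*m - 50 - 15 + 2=-b^2 + 16*b + 3*m^2 + m*(20 - 2*b) - 63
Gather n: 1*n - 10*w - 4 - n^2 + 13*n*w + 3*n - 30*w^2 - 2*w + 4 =-n^2 + n*(13*w + 4) - 30*w^2 - 12*w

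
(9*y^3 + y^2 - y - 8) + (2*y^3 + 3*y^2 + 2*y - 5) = 11*y^3 + 4*y^2 + y - 13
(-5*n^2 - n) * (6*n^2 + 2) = -30*n^4 - 6*n^3 - 10*n^2 - 2*n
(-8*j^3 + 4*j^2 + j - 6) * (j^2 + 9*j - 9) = -8*j^5 - 68*j^4 + 109*j^3 - 33*j^2 - 63*j + 54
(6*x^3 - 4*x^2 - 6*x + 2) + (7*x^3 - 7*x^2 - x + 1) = 13*x^3 - 11*x^2 - 7*x + 3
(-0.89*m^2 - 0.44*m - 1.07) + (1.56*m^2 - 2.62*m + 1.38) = 0.67*m^2 - 3.06*m + 0.31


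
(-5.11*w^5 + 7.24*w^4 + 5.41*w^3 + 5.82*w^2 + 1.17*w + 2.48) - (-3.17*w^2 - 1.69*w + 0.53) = -5.11*w^5 + 7.24*w^4 + 5.41*w^3 + 8.99*w^2 + 2.86*w + 1.95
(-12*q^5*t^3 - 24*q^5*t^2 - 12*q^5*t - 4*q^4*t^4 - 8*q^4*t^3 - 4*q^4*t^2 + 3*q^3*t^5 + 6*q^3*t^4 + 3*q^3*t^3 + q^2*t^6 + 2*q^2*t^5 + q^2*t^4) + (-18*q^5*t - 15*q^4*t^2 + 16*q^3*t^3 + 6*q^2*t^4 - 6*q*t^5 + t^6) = -12*q^5*t^3 - 24*q^5*t^2 - 30*q^5*t - 4*q^4*t^4 - 8*q^4*t^3 - 19*q^4*t^2 + 3*q^3*t^5 + 6*q^3*t^4 + 19*q^3*t^3 + q^2*t^6 + 2*q^2*t^5 + 7*q^2*t^4 - 6*q*t^5 + t^6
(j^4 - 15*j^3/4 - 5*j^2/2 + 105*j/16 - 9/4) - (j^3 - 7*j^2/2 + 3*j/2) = j^4 - 19*j^3/4 + j^2 + 81*j/16 - 9/4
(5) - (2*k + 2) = 3 - 2*k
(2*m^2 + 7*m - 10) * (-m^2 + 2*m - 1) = -2*m^4 - 3*m^3 + 22*m^2 - 27*m + 10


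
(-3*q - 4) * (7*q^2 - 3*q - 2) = -21*q^3 - 19*q^2 + 18*q + 8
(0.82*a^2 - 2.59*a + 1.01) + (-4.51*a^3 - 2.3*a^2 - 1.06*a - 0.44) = -4.51*a^3 - 1.48*a^2 - 3.65*a + 0.57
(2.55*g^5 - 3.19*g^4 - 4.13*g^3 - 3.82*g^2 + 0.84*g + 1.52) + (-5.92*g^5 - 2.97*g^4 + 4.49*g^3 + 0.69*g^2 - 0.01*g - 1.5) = -3.37*g^5 - 6.16*g^4 + 0.36*g^3 - 3.13*g^2 + 0.83*g + 0.02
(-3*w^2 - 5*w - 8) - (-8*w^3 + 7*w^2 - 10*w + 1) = 8*w^3 - 10*w^2 + 5*w - 9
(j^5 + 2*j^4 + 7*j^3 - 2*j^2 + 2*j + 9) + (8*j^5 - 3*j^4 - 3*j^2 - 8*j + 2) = 9*j^5 - j^4 + 7*j^3 - 5*j^2 - 6*j + 11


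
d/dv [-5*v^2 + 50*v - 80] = 50 - 10*v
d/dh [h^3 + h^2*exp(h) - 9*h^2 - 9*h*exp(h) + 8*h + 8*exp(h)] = h^2*exp(h) + 3*h^2 - 7*h*exp(h) - 18*h - exp(h) + 8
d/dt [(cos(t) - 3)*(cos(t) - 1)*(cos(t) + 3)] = (-3*cos(t)^2 + 2*cos(t) + 9)*sin(t)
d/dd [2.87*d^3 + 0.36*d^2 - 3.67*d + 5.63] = 8.61*d^2 + 0.72*d - 3.67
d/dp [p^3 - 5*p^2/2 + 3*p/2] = 3*p^2 - 5*p + 3/2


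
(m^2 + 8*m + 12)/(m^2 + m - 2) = (m + 6)/(m - 1)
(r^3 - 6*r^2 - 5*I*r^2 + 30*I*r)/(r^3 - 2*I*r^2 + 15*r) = (r - 6)/(r + 3*I)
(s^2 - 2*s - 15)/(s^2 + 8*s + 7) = (s^2 - 2*s - 15)/(s^2 + 8*s + 7)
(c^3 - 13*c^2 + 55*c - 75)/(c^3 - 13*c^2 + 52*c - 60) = (c^2 - 8*c + 15)/(c^2 - 8*c + 12)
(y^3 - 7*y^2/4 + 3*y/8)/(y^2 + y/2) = (8*y^2 - 14*y + 3)/(4*(2*y + 1))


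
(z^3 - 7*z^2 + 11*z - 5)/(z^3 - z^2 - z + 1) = (z - 5)/(z + 1)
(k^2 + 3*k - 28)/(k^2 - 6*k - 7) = (-k^2 - 3*k + 28)/(-k^2 + 6*k + 7)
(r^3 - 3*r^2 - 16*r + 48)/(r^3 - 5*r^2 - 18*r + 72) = (r - 4)/(r - 6)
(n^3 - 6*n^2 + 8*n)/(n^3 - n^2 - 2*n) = (n - 4)/(n + 1)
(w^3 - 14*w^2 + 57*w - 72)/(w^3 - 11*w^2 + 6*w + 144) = (w^2 - 6*w + 9)/(w^2 - 3*w - 18)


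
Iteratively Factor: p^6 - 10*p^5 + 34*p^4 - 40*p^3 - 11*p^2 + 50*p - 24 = (p + 1)*(p^5 - 11*p^4 + 45*p^3 - 85*p^2 + 74*p - 24) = (p - 4)*(p + 1)*(p^4 - 7*p^3 + 17*p^2 - 17*p + 6) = (p - 4)*(p - 1)*(p + 1)*(p^3 - 6*p^2 + 11*p - 6) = (p - 4)*(p - 3)*(p - 1)*(p + 1)*(p^2 - 3*p + 2) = (p - 4)*(p - 3)*(p - 1)^2*(p + 1)*(p - 2)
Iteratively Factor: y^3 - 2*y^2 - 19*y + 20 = (y + 4)*(y^2 - 6*y + 5) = (y - 5)*(y + 4)*(y - 1)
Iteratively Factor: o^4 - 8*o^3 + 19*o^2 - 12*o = (o - 4)*(o^3 - 4*o^2 + 3*o) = (o - 4)*(o - 1)*(o^2 - 3*o) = o*(o - 4)*(o - 1)*(o - 3)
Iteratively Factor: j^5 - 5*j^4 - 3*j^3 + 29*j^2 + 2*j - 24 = (j - 3)*(j^4 - 2*j^3 - 9*j^2 + 2*j + 8) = (j - 3)*(j - 1)*(j^3 - j^2 - 10*j - 8) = (j - 3)*(j - 1)*(j + 2)*(j^2 - 3*j - 4) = (j - 3)*(j - 1)*(j + 1)*(j + 2)*(j - 4)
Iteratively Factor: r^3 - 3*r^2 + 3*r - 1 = (r - 1)*(r^2 - 2*r + 1) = (r - 1)^2*(r - 1)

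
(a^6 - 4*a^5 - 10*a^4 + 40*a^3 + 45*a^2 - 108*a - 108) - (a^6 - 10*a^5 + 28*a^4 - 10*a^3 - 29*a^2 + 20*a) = 6*a^5 - 38*a^4 + 50*a^3 + 74*a^2 - 128*a - 108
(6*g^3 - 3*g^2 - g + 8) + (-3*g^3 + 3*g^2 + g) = 3*g^3 + 8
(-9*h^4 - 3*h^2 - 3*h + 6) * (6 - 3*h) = 27*h^5 - 54*h^4 + 9*h^3 - 9*h^2 - 36*h + 36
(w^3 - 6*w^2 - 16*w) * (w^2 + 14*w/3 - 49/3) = w^5 - 4*w^4/3 - 181*w^3/3 + 70*w^2/3 + 784*w/3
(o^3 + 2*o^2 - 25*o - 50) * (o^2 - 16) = o^5 + 2*o^4 - 41*o^3 - 82*o^2 + 400*o + 800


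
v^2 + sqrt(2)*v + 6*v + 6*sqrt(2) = (v + 6)*(v + sqrt(2))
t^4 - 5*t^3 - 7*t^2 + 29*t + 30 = (t - 5)*(t - 3)*(t + 1)*(t + 2)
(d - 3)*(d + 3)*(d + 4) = d^3 + 4*d^2 - 9*d - 36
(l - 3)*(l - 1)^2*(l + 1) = l^4 - 4*l^3 + 2*l^2 + 4*l - 3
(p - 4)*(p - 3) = p^2 - 7*p + 12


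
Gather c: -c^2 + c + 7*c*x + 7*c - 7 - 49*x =-c^2 + c*(7*x + 8) - 49*x - 7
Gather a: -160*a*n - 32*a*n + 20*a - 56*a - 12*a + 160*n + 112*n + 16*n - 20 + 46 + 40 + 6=a*(-192*n - 48) + 288*n + 72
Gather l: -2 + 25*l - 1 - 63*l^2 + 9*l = -63*l^2 + 34*l - 3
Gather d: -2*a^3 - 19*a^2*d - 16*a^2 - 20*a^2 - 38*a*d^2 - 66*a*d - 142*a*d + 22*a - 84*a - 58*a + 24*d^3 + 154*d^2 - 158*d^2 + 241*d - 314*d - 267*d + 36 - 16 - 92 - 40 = -2*a^3 - 36*a^2 - 120*a + 24*d^3 + d^2*(-38*a - 4) + d*(-19*a^2 - 208*a - 340) - 112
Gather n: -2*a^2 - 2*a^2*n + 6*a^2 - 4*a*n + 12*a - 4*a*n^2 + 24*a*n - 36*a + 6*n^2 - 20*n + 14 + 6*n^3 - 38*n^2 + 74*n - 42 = 4*a^2 - 24*a + 6*n^3 + n^2*(-4*a - 32) + n*(-2*a^2 + 20*a + 54) - 28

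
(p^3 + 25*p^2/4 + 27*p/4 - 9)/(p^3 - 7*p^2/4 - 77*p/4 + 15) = (p + 3)/(p - 5)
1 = 1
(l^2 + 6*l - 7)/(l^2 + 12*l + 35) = (l - 1)/(l + 5)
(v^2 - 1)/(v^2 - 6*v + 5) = (v + 1)/(v - 5)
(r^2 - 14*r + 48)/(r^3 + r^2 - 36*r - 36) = (r - 8)/(r^2 + 7*r + 6)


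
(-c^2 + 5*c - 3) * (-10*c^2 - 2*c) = 10*c^4 - 48*c^3 + 20*c^2 + 6*c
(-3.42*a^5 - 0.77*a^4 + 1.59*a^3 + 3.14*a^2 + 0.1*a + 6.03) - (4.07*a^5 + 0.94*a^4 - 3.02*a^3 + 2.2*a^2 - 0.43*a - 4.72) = -7.49*a^5 - 1.71*a^4 + 4.61*a^3 + 0.94*a^2 + 0.53*a + 10.75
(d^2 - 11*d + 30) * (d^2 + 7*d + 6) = d^4 - 4*d^3 - 41*d^2 + 144*d + 180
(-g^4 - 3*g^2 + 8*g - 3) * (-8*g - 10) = 8*g^5 + 10*g^4 + 24*g^3 - 34*g^2 - 56*g + 30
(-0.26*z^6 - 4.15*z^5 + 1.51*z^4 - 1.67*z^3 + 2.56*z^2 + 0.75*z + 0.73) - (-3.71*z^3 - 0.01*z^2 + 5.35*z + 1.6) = -0.26*z^6 - 4.15*z^5 + 1.51*z^4 + 2.04*z^3 + 2.57*z^2 - 4.6*z - 0.87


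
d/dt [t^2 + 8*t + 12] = 2*t + 8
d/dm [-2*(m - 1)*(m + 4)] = -4*m - 6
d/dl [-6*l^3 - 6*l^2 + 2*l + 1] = -18*l^2 - 12*l + 2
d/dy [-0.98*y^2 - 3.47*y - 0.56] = -1.96*y - 3.47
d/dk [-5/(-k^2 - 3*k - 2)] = 5*(-2*k - 3)/(k^2 + 3*k + 2)^2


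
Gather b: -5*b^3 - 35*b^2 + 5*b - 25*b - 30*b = -5*b^3 - 35*b^2 - 50*b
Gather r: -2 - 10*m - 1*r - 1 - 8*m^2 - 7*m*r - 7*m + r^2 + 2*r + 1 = -8*m^2 - 17*m + r^2 + r*(1 - 7*m) - 2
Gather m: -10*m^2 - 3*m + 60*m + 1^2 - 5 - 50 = -10*m^2 + 57*m - 54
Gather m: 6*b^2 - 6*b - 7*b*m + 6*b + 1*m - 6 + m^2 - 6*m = 6*b^2 + m^2 + m*(-7*b - 5) - 6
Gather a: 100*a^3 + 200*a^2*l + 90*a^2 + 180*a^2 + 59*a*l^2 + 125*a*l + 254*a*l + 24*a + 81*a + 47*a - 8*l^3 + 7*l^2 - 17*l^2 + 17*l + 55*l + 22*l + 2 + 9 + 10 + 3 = 100*a^3 + a^2*(200*l + 270) + a*(59*l^2 + 379*l + 152) - 8*l^3 - 10*l^2 + 94*l + 24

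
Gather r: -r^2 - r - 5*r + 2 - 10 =-r^2 - 6*r - 8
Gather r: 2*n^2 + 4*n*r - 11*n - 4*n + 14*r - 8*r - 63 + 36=2*n^2 - 15*n + r*(4*n + 6) - 27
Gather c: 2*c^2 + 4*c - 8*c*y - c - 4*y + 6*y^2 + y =2*c^2 + c*(3 - 8*y) + 6*y^2 - 3*y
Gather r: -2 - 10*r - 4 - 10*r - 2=-20*r - 8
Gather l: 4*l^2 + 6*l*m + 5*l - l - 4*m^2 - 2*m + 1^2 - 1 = 4*l^2 + l*(6*m + 4) - 4*m^2 - 2*m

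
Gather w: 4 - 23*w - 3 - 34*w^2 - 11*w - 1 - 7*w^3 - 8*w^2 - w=-7*w^3 - 42*w^2 - 35*w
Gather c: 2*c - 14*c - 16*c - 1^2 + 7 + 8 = 14 - 28*c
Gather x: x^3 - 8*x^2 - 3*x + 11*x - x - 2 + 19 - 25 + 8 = x^3 - 8*x^2 + 7*x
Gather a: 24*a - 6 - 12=24*a - 18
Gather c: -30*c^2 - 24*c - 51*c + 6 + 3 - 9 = -30*c^2 - 75*c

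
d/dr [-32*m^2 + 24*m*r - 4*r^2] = 24*m - 8*r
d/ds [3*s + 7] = 3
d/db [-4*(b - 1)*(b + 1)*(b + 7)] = -12*b^2 - 56*b + 4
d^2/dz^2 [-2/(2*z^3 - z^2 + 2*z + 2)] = 4*((6*z - 1)*(2*z^3 - z^2 + 2*z + 2) - 4*(3*z^2 - z + 1)^2)/(2*z^3 - z^2 + 2*z + 2)^3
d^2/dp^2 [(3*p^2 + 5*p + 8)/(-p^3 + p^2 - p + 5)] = 2*(-3*p^6 - 15*p^5 - 24*p^4 - 44*p^3 - 153*p^2 - 21*p - 68)/(p^9 - 3*p^8 + 6*p^7 - 22*p^6 + 36*p^5 - 48*p^4 + 106*p^3 - 90*p^2 + 75*p - 125)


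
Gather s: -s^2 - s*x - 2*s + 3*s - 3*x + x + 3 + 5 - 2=-s^2 + s*(1 - x) - 2*x + 6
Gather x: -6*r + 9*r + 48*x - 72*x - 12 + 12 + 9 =3*r - 24*x + 9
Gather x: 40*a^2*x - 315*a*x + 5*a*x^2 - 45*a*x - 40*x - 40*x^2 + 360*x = x^2*(5*a - 40) + x*(40*a^2 - 360*a + 320)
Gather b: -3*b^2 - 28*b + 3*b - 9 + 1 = -3*b^2 - 25*b - 8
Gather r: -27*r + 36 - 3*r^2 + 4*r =-3*r^2 - 23*r + 36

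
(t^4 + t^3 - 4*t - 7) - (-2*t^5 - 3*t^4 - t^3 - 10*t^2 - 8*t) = 2*t^5 + 4*t^4 + 2*t^3 + 10*t^2 + 4*t - 7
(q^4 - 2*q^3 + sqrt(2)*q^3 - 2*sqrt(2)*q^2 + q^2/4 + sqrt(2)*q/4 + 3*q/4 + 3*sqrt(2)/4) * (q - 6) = q^5 - 8*q^4 + sqrt(2)*q^4 - 8*sqrt(2)*q^3 + 49*q^3/4 - 3*q^2/4 + 49*sqrt(2)*q^2/4 - 9*q/2 - 3*sqrt(2)*q/4 - 9*sqrt(2)/2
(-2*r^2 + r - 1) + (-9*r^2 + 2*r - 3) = -11*r^2 + 3*r - 4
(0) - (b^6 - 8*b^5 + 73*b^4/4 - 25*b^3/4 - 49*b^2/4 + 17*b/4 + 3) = -b^6 + 8*b^5 - 73*b^4/4 + 25*b^3/4 + 49*b^2/4 - 17*b/4 - 3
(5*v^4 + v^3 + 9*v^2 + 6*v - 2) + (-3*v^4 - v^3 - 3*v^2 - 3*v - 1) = 2*v^4 + 6*v^2 + 3*v - 3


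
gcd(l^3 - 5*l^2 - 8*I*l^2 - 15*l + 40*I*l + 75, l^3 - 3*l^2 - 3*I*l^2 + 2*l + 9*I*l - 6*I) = l - 3*I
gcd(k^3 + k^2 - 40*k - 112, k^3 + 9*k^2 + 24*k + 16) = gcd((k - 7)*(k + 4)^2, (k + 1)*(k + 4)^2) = k^2 + 8*k + 16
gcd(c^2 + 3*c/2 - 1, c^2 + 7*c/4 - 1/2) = c + 2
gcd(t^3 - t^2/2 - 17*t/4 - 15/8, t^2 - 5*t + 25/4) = t - 5/2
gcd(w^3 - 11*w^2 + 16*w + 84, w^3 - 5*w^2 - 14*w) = w^2 - 5*w - 14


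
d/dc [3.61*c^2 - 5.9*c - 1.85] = 7.22*c - 5.9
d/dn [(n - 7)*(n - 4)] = 2*n - 11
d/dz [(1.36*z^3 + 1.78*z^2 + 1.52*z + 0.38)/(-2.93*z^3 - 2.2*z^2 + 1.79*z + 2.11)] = (2.2234*z^4 + 13.776*z^3 + 18.4792*z^2 + 9.1836*z + 2.527)/(8.5849*z^6 + 12.892*z^5 - 5.6494*z^4 - 20.2406*z^3 - 6.0799*z^2 + 7.5538*z + 4.4521)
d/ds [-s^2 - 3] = -2*s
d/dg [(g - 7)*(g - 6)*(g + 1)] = 3*g^2 - 24*g + 29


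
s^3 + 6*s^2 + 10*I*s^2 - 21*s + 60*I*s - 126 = (s + 6)*(s + 3*I)*(s + 7*I)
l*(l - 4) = l^2 - 4*l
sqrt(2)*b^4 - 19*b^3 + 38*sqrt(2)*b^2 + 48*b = b*(b - 6*sqrt(2))*(b - 4*sqrt(2))*(sqrt(2)*b + 1)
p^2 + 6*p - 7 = (p - 1)*(p + 7)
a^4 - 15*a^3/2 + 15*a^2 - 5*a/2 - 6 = (a - 4)*(a - 3)*(a - 1)*(a + 1/2)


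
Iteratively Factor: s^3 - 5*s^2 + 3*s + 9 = (s + 1)*(s^2 - 6*s + 9) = (s - 3)*(s + 1)*(s - 3)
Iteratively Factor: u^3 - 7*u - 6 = (u + 2)*(u^2 - 2*u - 3) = (u - 3)*(u + 2)*(u + 1)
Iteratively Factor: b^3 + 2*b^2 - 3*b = (b - 1)*(b^2 + 3*b) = b*(b - 1)*(b + 3)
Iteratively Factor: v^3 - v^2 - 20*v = (v - 5)*(v^2 + 4*v) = (v - 5)*(v + 4)*(v)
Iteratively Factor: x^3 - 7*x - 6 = (x + 2)*(x^2 - 2*x - 3) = (x - 3)*(x + 2)*(x + 1)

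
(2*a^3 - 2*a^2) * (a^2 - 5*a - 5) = 2*a^5 - 12*a^4 + 10*a^2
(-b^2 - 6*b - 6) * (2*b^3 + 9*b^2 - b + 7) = -2*b^5 - 21*b^4 - 65*b^3 - 55*b^2 - 36*b - 42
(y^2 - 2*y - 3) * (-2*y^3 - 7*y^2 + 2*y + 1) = -2*y^5 - 3*y^4 + 22*y^3 + 18*y^2 - 8*y - 3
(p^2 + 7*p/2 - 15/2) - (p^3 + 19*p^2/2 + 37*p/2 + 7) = -p^3 - 17*p^2/2 - 15*p - 29/2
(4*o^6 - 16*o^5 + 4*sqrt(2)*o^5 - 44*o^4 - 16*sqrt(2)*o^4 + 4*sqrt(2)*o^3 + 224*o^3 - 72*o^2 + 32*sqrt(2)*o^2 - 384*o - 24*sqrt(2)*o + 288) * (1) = 4*o^6 - 16*o^5 + 4*sqrt(2)*o^5 - 44*o^4 - 16*sqrt(2)*o^4 + 4*sqrt(2)*o^3 + 224*o^3 - 72*o^2 + 32*sqrt(2)*o^2 - 384*o - 24*sqrt(2)*o + 288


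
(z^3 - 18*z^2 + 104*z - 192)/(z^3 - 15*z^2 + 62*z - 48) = (z - 4)/(z - 1)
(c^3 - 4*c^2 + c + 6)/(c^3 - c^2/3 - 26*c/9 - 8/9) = 9*(c^2 - 2*c - 3)/(9*c^2 + 15*c + 4)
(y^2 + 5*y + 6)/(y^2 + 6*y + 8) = (y + 3)/(y + 4)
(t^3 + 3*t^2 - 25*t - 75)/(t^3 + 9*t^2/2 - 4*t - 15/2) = 2*(t^2 - 2*t - 15)/(2*t^2 - t - 3)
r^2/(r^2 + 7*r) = r/(r + 7)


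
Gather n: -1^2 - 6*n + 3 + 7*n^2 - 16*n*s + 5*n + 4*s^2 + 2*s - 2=7*n^2 + n*(-16*s - 1) + 4*s^2 + 2*s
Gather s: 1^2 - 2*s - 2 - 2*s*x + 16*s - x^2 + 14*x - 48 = s*(14 - 2*x) - x^2 + 14*x - 49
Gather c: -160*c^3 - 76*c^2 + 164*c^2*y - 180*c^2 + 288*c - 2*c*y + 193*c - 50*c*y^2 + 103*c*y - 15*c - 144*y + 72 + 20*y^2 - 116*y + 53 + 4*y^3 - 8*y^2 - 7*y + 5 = -160*c^3 + c^2*(164*y - 256) + c*(-50*y^2 + 101*y + 466) + 4*y^3 + 12*y^2 - 267*y + 130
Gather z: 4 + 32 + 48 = 84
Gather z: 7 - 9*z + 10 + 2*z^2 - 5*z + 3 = 2*z^2 - 14*z + 20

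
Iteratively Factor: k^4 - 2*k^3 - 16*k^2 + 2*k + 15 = (k - 5)*(k^3 + 3*k^2 - k - 3) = (k - 5)*(k + 3)*(k^2 - 1) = (k - 5)*(k - 1)*(k + 3)*(k + 1)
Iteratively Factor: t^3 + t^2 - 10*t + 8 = (t - 2)*(t^2 + 3*t - 4) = (t - 2)*(t + 4)*(t - 1)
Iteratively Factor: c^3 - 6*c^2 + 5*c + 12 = (c - 3)*(c^2 - 3*c - 4) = (c - 3)*(c + 1)*(c - 4)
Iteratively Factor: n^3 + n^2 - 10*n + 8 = (n - 1)*(n^2 + 2*n - 8) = (n - 2)*(n - 1)*(n + 4)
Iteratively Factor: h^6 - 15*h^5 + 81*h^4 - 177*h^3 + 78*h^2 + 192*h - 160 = (h + 1)*(h^5 - 16*h^4 + 97*h^3 - 274*h^2 + 352*h - 160) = (h - 4)*(h + 1)*(h^4 - 12*h^3 + 49*h^2 - 78*h + 40) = (h - 4)^2*(h + 1)*(h^3 - 8*h^2 + 17*h - 10) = (h - 5)*(h - 4)^2*(h + 1)*(h^2 - 3*h + 2) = (h - 5)*(h - 4)^2*(h - 2)*(h + 1)*(h - 1)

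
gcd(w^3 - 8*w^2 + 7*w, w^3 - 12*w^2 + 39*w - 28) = w^2 - 8*w + 7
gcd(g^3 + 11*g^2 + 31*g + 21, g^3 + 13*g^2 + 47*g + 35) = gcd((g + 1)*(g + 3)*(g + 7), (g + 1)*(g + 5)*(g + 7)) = g^2 + 8*g + 7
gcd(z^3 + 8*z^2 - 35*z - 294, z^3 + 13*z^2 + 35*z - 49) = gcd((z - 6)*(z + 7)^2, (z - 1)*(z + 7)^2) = z^2 + 14*z + 49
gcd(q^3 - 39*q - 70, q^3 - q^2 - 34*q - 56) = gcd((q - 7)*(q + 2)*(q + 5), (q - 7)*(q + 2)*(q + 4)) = q^2 - 5*q - 14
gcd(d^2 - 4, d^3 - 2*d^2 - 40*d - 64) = d + 2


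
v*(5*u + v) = 5*u*v + v^2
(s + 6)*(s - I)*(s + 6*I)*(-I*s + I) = -I*s^4 + 5*s^3 - 5*I*s^3 + 25*s^2 - 30*s - 30*I*s + 36*I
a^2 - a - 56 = (a - 8)*(a + 7)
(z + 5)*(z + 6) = z^2 + 11*z + 30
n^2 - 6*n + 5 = (n - 5)*(n - 1)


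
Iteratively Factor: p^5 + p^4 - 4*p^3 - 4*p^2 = (p)*(p^4 + p^3 - 4*p^2 - 4*p) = p*(p + 1)*(p^3 - 4*p) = p^2*(p + 1)*(p^2 - 4) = p^2*(p + 1)*(p + 2)*(p - 2)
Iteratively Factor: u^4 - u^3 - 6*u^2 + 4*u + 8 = (u - 2)*(u^3 + u^2 - 4*u - 4) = (u - 2)^2*(u^2 + 3*u + 2) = (u - 2)^2*(u + 1)*(u + 2)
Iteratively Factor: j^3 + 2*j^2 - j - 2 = (j - 1)*(j^2 + 3*j + 2) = (j - 1)*(j + 2)*(j + 1)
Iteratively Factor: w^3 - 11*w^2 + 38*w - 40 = (w - 2)*(w^2 - 9*w + 20) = (w - 5)*(w - 2)*(w - 4)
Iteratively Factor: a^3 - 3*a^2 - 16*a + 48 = (a - 3)*(a^2 - 16) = (a - 4)*(a - 3)*(a + 4)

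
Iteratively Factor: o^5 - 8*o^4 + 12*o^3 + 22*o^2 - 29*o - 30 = (o - 2)*(o^4 - 6*o^3 + 22*o + 15) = (o - 2)*(o + 1)*(o^3 - 7*o^2 + 7*o + 15) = (o - 3)*(o - 2)*(o + 1)*(o^2 - 4*o - 5) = (o - 5)*(o - 3)*(o - 2)*(o + 1)*(o + 1)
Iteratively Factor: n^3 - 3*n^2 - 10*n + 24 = (n - 2)*(n^2 - n - 12) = (n - 2)*(n + 3)*(n - 4)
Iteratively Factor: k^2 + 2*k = (k + 2)*(k)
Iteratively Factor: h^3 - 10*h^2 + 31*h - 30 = (h - 2)*(h^2 - 8*h + 15) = (h - 5)*(h - 2)*(h - 3)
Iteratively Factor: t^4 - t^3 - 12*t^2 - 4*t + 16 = (t - 4)*(t^3 + 3*t^2 - 4) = (t - 4)*(t - 1)*(t^2 + 4*t + 4) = (t - 4)*(t - 1)*(t + 2)*(t + 2)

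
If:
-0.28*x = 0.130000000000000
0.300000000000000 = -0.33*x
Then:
No Solution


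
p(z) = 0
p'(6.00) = 0.00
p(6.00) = 0.00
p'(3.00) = 0.00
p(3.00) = 0.00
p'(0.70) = 0.00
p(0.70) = 0.00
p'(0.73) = 0.00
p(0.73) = 0.00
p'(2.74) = 0.00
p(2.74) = 0.00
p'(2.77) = 0.00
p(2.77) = 0.00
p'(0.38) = 0.00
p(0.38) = 0.00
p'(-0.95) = 0.00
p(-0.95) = 0.00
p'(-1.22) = 0.00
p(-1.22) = 0.00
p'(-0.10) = 0.00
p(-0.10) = 0.00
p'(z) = 0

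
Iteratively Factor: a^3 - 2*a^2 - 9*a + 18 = (a + 3)*(a^2 - 5*a + 6) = (a - 3)*(a + 3)*(a - 2)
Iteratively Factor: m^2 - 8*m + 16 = (m - 4)*(m - 4)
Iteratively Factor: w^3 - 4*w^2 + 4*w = (w - 2)*(w^2 - 2*w) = w*(w - 2)*(w - 2)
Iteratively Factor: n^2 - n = (n - 1)*(n)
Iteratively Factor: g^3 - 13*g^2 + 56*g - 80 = (g - 5)*(g^2 - 8*g + 16) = (g - 5)*(g - 4)*(g - 4)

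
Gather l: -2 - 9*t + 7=5 - 9*t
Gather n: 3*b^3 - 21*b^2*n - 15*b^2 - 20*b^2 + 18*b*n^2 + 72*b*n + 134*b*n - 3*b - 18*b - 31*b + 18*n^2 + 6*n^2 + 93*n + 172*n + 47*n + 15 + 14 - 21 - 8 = 3*b^3 - 35*b^2 - 52*b + n^2*(18*b + 24) + n*(-21*b^2 + 206*b + 312)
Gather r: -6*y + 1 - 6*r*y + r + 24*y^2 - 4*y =r*(1 - 6*y) + 24*y^2 - 10*y + 1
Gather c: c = c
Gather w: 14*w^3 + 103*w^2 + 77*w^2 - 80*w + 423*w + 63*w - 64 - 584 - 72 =14*w^3 + 180*w^2 + 406*w - 720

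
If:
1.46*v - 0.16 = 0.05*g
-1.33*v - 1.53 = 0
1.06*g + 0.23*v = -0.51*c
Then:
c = 76.99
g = -36.79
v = -1.15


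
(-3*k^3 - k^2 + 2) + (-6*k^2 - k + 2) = -3*k^3 - 7*k^2 - k + 4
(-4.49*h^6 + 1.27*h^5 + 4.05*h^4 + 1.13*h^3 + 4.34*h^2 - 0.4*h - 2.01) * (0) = 0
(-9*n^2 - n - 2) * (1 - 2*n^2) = 18*n^4 + 2*n^3 - 5*n^2 - n - 2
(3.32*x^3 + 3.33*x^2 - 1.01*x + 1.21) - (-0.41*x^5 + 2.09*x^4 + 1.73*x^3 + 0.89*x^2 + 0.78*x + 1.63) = 0.41*x^5 - 2.09*x^4 + 1.59*x^3 + 2.44*x^2 - 1.79*x - 0.42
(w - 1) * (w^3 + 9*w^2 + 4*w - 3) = w^4 + 8*w^3 - 5*w^2 - 7*w + 3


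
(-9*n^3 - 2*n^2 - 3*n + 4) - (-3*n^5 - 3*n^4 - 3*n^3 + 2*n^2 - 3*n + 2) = 3*n^5 + 3*n^4 - 6*n^3 - 4*n^2 + 2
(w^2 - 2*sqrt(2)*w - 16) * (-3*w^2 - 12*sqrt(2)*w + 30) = -3*w^4 - 6*sqrt(2)*w^3 + 126*w^2 + 132*sqrt(2)*w - 480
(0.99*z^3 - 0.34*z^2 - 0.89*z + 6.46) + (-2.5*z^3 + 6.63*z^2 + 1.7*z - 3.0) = -1.51*z^3 + 6.29*z^2 + 0.81*z + 3.46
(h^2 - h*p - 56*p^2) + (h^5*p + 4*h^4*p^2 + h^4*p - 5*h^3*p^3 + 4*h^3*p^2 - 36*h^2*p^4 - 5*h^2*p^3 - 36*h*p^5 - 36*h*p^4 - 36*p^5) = h^5*p + 4*h^4*p^2 + h^4*p - 5*h^3*p^3 + 4*h^3*p^2 - 36*h^2*p^4 - 5*h^2*p^3 + h^2 - 36*h*p^5 - 36*h*p^4 - h*p - 36*p^5 - 56*p^2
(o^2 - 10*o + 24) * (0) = 0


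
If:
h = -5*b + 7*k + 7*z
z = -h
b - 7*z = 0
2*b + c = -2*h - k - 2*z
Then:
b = 7*z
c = -125*z/7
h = -z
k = 27*z/7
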